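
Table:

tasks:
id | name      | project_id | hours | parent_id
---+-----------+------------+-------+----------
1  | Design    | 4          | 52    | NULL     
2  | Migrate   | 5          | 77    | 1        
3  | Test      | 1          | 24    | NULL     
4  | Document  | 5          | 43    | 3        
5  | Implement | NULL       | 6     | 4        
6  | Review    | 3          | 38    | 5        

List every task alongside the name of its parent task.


This is a self-join: tasks is joined to a second copy of itself, matching each row's parent_id to another row's id. Use LEFT JOIN so rows with parent_id=NULL are kept.
  - task 1 (Design): parent_id=NULL -> NULL
  - task 2 (Migrate): parent_id=1 -> Design
  - task 3 (Test): parent_id=NULL -> NULL
  - task 4 (Document): parent_id=3 -> Test
  - task 5 (Implement): parent_id=4 -> Document
  - task 6 (Review): parent_id=5 -> Implement

SQL:
SELECT a.name AS item, b.name AS parent
FROM tasks a
LEFT JOIN tasks b ON a.parent_id = b.id

Result:
item      | parent   
----------+----------
Design    | NULL     
Migrate   | Design   
Test      | NULL     
Document  | Test     
Implement | Document 
Review    | Implement


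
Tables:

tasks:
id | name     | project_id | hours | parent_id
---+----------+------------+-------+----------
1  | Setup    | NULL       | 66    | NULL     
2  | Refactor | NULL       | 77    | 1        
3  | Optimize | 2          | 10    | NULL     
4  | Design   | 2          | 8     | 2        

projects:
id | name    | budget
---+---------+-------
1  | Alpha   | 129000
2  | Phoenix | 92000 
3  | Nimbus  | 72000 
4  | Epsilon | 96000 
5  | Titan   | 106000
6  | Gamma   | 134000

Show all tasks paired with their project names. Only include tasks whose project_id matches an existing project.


INNER JOIN keeps only tasks rows whose project_id matches an id in projects. Walk through each task:
  - task 1 (Setup): project_id=NULL, no match -> dropped
  - task 2 (Refactor): project_id=NULL, no match -> dropped
  - task 3 (Optimize): project_id=2 -> matches Phoenix
  - task 4 (Design): project_id=2 -> matches Phoenix
So 2 of 4 rows are dropped.

SQL:
SELECT a.name, b.name AS project
FROM tasks a
INNER JOIN projects b ON a.project_id = b.id

Result:
name     | project
---------+--------
Optimize | Phoenix
Design   | Phoenix


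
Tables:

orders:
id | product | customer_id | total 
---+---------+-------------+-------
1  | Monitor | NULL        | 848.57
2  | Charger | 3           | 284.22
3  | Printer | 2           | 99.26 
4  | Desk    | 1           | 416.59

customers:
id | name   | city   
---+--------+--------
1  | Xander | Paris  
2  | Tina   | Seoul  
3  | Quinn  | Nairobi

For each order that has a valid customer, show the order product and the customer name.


INNER JOIN keeps only orders rows whose customer_id matches an id in customers. Walk through each order:
  - order 1 (Monitor): customer_id=NULL, no match -> dropped
  - order 2 (Charger): customer_id=3 -> matches Quinn
  - order 3 (Printer): customer_id=2 -> matches Tina
  - order 4 (Desk): customer_id=1 -> matches Xander
So 1 of 4 rows is dropped.

SQL:
SELECT a.product, b.name AS customer
FROM orders a
INNER JOIN customers b ON a.customer_id = b.id

Result:
product | customer
--------+---------
Charger | Quinn   
Printer | Tina    
Desk    | Xander  


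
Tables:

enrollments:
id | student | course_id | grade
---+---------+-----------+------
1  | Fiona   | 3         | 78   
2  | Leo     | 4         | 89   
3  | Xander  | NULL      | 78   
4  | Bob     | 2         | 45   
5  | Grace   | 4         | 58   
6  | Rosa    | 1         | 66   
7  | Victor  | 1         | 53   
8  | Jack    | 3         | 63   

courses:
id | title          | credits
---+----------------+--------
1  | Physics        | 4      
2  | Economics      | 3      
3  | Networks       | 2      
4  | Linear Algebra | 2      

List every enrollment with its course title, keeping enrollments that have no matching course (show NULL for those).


LEFT JOIN keeps every row from enrollments (the left table); where course_id has no match in courses, the course columns become NULL. Walk through each enrollment:
  - enrollment 1 (Fiona): course_id=3 -> matches Networks
  - enrollment 2 (Leo): course_id=4 -> matches Linear Algebra
  - enrollment 3 (Xander): course_id=NULL, no match -> kept with NULL
  - enrollment 4 (Bob): course_id=2 -> matches Economics
  - enrollment 5 (Grace): course_id=4 -> matches Linear Algebra
  - enrollment 6 (Rosa): course_id=1 -> matches Physics
  - enrollment 7 (Victor): course_id=1 -> matches Physics
  - enrollment 8 (Jack): course_id=3 -> matches Networks
All 8 rows appear; 1 has NULL course.

SQL:
SELECT a.student, b.title AS course
FROM enrollments a
LEFT JOIN courses b ON a.course_id = b.id

Result:
student | course        
--------+---------------
Fiona   | Networks      
Leo     | Linear Algebra
Xander  | NULL          
Bob     | Economics     
Grace   | Linear Algebra
Rosa    | Physics       
Victor  | Physics       
Jack    | Networks      


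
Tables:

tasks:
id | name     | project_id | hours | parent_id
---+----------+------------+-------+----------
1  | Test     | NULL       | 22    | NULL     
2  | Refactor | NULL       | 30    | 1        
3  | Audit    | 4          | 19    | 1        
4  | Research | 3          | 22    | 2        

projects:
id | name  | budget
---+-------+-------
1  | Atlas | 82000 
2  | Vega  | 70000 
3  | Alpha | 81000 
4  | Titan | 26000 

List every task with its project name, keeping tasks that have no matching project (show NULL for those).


LEFT JOIN keeps every row from tasks (the left table); where project_id has no match in projects, the project columns become NULL. Walk through each task:
  - task 1 (Test): project_id=NULL, no match -> kept with NULL
  - task 2 (Refactor): project_id=NULL, no match -> kept with NULL
  - task 3 (Audit): project_id=4 -> matches Titan
  - task 4 (Research): project_id=3 -> matches Alpha
All 4 rows appear; 2 have NULL project.

SQL:
SELECT a.name, b.name AS project
FROM tasks a
LEFT JOIN projects b ON a.project_id = b.id

Result:
name     | project
---------+--------
Test     | NULL   
Refactor | NULL   
Audit    | Titan  
Research | Alpha  


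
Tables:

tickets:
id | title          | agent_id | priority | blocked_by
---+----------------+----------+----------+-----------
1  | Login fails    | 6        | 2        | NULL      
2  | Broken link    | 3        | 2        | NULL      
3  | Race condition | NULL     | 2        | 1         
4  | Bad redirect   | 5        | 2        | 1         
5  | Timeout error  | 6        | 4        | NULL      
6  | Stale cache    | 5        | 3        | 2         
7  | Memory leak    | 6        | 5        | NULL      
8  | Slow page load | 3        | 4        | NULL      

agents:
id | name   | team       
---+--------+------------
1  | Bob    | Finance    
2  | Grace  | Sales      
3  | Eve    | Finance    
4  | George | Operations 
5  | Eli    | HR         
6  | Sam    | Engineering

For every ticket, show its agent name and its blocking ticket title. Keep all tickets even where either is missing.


Two LEFT JOINs from the same base table tickets: one to agents via agent_id, one to tickets itself via blocked_by. Both are LEFT so every ticket is preserved.
Match against agents:
  - ticket 1 (Login fails): agent_id=6 -> matches Sam
  - ticket 2 (Broken link): agent_id=3 -> matches Eve
  - ticket 3 (Race condition): agent_id=NULL, no match -> kept with NULL
  - ticket 4 (Bad redirect): agent_id=5 -> matches Eli
  - ticket 5 (Timeout error): agent_id=6 -> matches Sam
  - ticket 6 (Stale cache): agent_id=5 -> matches Eli
  - ticket 7 (Memory leak): agent_id=6 -> matches Sam
  - ticket 8 (Slow page load): agent_id=3 -> matches Eve
Match against tickets (self):
  - ticket 1 (Login fails): blocked_by=NULL -> NULL
  - ticket 2 (Broken link): blocked_by=NULL -> NULL
  - ticket 3 (Race condition): blocked_by=1 -> Login fails
  - ticket 4 (Bad redirect): blocked_by=1 -> Login fails
  - ticket 5 (Timeout error): blocked_by=NULL -> NULL
  - ticket 6 (Stale cache): blocked_by=2 -> Broken link
  - ticket 7 (Memory leak): blocked_by=NULL -> NULL
  - ticket 8 (Slow page load): blocked_by=NULL -> NULL

SQL:
SELECT a.title, b.name AS agent, c.title AS blocked_by
FROM tickets a
LEFT JOIN agents b ON a.agent_id = b.id
LEFT JOIN tickets c ON a.blocked_by = c.id

Result:
title          | agent | blocked_by 
---------------+-------+------------
Login fails    | Sam   | NULL       
Broken link    | Eve   | NULL       
Race condition | NULL  | Login fails
Bad redirect   | Eli   | Login fails
Timeout error  | Sam   | NULL       
Stale cache    | Eli   | Broken link
Memory leak    | Sam   | NULL       
Slow page load | Eve   | NULL       


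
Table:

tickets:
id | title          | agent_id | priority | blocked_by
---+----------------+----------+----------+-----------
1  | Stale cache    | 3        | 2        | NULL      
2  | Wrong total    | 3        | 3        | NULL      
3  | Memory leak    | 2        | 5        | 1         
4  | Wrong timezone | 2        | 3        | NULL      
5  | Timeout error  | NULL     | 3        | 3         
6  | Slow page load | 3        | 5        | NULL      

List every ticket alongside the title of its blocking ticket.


This is a self-join: tickets is joined to a second copy of itself, matching each row's blocked_by to another row's id. Use LEFT JOIN so rows with blocked_by=NULL are kept.
  - ticket 1 (Stale cache): blocked_by=NULL -> NULL
  - ticket 2 (Wrong total): blocked_by=NULL -> NULL
  - ticket 3 (Memory leak): blocked_by=1 -> Stale cache
  - ticket 4 (Wrong timezone): blocked_by=NULL -> NULL
  - ticket 5 (Timeout error): blocked_by=3 -> Memory leak
  - ticket 6 (Slow page load): blocked_by=NULL -> NULL

SQL:
SELECT a.title AS item, b.title AS blocked_by
FROM tickets a
LEFT JOIN tickets b ON a.blocked_by = b.id

Result:
item           | blocked_by 
---------------+------------
Stale cache    | NULL       
Wrong total    | NULL       
Memory leak    | Stale cache
Wrong timezone | NULL       
Timeout error  | Memory leak
Slow page load | NULL       


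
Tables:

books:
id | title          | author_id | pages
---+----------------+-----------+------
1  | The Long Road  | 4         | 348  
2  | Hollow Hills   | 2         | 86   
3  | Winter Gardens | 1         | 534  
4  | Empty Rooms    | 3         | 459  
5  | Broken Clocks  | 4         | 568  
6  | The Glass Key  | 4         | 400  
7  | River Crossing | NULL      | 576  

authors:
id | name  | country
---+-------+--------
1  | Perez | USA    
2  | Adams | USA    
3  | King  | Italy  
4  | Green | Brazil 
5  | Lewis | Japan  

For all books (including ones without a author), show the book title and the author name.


LEFT JOIN keeps every row from books (the left table); where author_id has no match in authors, the author columns become NULL. Walk through each book:
  - book 1 (The Long Road): author_id=4 -> matches Green
  - book 2 (Hollow Hills): author_id=2 -> matches Adams
  - book 3 (Winter Gardens): author_id=1 -> matches Perez
  - book 4 (Empty Rooms): author_id=3 -> matches King
  - book 5 (Broken Clocks): author_id=4 -> matches Green
  - book 6 (The Glass Key): author_id=4 -> matches Green
  - book 7 (River Crossing): author_id=NULL, no match -> kept with NULL
All 7 rows appear; 1 has NULL author.

SQL:
SELECT a.title, b.name AS author
FROM books a
LEFT JOIN authors b ON a.author_id = b.id

Result:
title          | author
---------------+-------
The Long Road  | Green 
Hollow Hills   | Adams 
Winter Gardens | Perez 
Empty Rooms    | King  
Broken Clocks  | Green 
The Glass Key  | Green 
River Crossing | NULL  


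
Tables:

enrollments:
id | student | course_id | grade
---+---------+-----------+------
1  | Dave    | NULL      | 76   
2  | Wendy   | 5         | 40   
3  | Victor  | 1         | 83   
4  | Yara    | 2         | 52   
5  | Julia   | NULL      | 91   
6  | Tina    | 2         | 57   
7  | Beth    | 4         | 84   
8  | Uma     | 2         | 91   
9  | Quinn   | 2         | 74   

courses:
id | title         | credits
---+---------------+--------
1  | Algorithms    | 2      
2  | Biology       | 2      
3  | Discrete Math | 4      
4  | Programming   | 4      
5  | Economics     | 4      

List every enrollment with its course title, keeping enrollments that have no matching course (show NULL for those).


LEFT JOIN keeps every row from enrollments (the left table); where course_id has no match in courses, the course columns become NULL. Walk through each enrollment:
  - enrollment 1 (Dave): course_id=NULL, no match -> kept with NULL
  - enrollment 2 (Wendy): course_id=5 -> matches Economics
  - enrollment 3 (Victor): course_id=1 -> matches Algorithms
  - enrollment 4 (Yara): course_id=2 -> matches Biology
  - enrollment 5 (Julia): course_id=NULL, no match -> kept with NULL
  - enrollment 6 (Tina): course_id=2 -> matches Biology
  - enrollment 7 (Beth): course_id=4 -> matches Programming
  - enrollment 8 (Uma): course_id=2 -> matches Biology
  - enrollment 9 (Quinn): course_id=2 -> matches Biology
All 9 rows appear; 2 have NULL course.

SQL:
SELECT a.student, b.title AS course
FROM enrollments a
LEFT JOIN courses b ON a.course_id = b.id

Result:
student | course     
--------+------------
Dave    | NULL       
Wendy   | Economics  
Victor  | Algorithms 
Yara    | Biology    
Julia   | NULL       
Tina    | Biology    
Beth    | Programming
Uma     | Biology    
Quinn   | Biology    


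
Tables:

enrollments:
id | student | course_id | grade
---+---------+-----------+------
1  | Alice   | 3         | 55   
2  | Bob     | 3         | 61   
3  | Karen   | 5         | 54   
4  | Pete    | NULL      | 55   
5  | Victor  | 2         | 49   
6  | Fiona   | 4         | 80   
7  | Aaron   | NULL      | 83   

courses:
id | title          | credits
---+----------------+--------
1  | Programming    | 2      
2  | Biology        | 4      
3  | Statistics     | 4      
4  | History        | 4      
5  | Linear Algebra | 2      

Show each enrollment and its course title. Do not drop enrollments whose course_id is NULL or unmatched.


LEFT JOIN keeps every row from enrollments (the left table); where course_id has no match in courses, the course columns become NULL. Walk through each enrollment:
  - enrollment 1 (Alice): course_id=3 -> matches Statistics
  - enrollment 2 (Bob): course_id=3 -> matches Statistics
  - enrollment 3 (Karen): course_id=5 -> matches Linear Algebra
  - enrollment 4 (Pete): course_id=NULL, no match -> kept with NULL
  - enrollment 5 (Victor): course_id=2 -> matches Biology
  - enrollment 6 (Fiona): course_id=4 -> matches History
  - enrollment 7 (Aaron): course_id=NULL, no match -> kept with NULL
All 7 rows appear; 2 have NULL course.

SQL:
SELECT a.student, b.title AS course
FROM enrollments a
LEFT JOIN courses b ON a.course_id = b.id

Result:
student | course        
--------+---------------
Alice   | Statistics    
Bob     | Statistics    
Karen   | Linear Algebra
Pete    | NULL          
Victor  | Biology       
Fiona   | History       
Aaron   | NULL          


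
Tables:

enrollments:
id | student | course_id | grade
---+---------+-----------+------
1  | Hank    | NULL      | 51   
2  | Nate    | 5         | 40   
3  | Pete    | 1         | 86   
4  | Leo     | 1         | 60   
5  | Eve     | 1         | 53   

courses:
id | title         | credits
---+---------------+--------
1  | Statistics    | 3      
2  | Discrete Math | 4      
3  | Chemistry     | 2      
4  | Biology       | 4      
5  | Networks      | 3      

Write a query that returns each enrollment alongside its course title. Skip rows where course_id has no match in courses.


INNER JOIN keeps only enrollments rows whose course_id matches an id in courses. Walk through each enrollment:
  - enrollment 1 (Hank): course_id=NULL, no match -> dropped
  - enrollment 2 (Nate): course_id=5 -> matches Networks
  - enrollment 3 (Pete): course_id=1 -> matches Statistics
  - enrollment 4 (Leo): course_id=1 -> matches Statistics
  - enrollment 5 (Eve): course_id=1 -> matches Statistics
So 1 of 5 rows is dropped.

SQL:
SELECT a.student, b.title AS course
FROM enrollments a
INNER JOIN courses b ON a.course_id = b.id

Result:
student | course    
--------+-----------
Nate    | Networks  
Pete    | Statistics
Leo     | Statistics
Eve     | Statistics


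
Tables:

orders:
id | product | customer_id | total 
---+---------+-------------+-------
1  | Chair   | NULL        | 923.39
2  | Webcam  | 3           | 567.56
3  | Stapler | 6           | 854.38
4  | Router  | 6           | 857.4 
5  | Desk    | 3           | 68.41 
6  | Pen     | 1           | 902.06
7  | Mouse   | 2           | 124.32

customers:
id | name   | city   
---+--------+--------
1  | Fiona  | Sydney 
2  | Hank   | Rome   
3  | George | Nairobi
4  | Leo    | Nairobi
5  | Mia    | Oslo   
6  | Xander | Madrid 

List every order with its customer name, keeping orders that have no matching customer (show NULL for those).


LEFT JOIN keeps every row from orders (the left table); where customer_id has no match in customers, the customer columns become NULL. Walk through each order:
  - order 1 (Chair): customer_id=NULL, no match -> kept with NULL
  - order 2 (Webcam): customer_id=3 -> matches George
  - order 3 (Stapler): customer_id=6 -> matches Xander
  - order 4 (Router): customer_id=6 -> matches Xander
  - order 5 (Desk): customer_id=3 -> matches George
  - order 6 (Pen): customer_id=1 -> matches Fiona
  - order 7 (Mouse): customer_id=2 -> matches Hank
All 7 rows appear; 1 has NULL customer.

SQL:
SELECT a.product, b.name AS customer
FROM orders a
LEFT JOIN customers b ON a.customer_id = b.id

Result:
product | customer
--------+---------
Chair   | NULL    
Webcam  | George  
Stapler | Xander  
Router  | Xander  
Desk    | George  
Pen     | Fiona   
Mouse   | Hank    


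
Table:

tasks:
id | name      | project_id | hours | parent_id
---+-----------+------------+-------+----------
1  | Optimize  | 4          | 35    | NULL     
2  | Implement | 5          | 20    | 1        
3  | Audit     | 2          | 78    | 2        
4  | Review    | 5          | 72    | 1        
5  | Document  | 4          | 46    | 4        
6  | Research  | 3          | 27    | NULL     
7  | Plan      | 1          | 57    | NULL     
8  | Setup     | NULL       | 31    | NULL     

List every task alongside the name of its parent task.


This is a self-join: tasks is joined to a second copy of itself, matching each row's parent_id to another row's id. Use LEFT JOIN so rows with parent_id=NULL are kept.
  - task 1 (Optimize): parent_id=NULL -> NULL
  - task 2 (Implement): parent_id=1 -> Optimize
  - task 3 (Audit): parent_id=2 -> Implement
  - task 4 (Review): parent_id=1 -> Optimize
  - task 5 (Document): parent_id=4 -> Review
  - task 6 (Research): parent_id=NULL -> NULL
  - task 7 (Plan): parent_id=NULL -> NULL
  - task 8 (Setup): parent_id=NULL -> NULL

SQL:
SELECT a.name AS item, b.name AS parent
FROM tasks a
LEFT JOIN tasks b ON a.parent_id = b.id

Result:
item      | parent   
----------+----------
Optimize  | NULL     
Implement | Optimize 
Audit     | Implement
Review    | Optimize 
Document  | Review   
Research  | NULL     
Plan      | NULL     
Setup     | NULL     


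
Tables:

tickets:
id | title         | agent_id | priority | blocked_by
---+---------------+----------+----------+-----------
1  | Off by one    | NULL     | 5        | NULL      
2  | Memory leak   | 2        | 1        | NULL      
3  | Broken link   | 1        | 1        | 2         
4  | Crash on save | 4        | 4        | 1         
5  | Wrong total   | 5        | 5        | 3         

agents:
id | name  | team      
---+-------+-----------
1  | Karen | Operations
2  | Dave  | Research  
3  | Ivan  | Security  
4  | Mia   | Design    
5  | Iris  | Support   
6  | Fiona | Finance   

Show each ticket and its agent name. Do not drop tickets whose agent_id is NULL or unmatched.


LEFT JOIN keeps every row from tickets (the left table); where agent_id has no match in agents, the agent columns become NULL. Walk through each ticket:
  - ticket 1 (Off by one): agent_id=NULL, no match -> kept with NULL
  - ticket 2 (Memory leak): agent_id=2 -> matches Dave
  - ticket 3 (Broken link): agent_id=1 -> matches Karen
  - ticket 4 (Crash on save): agent_id=4 -> matches Mia
  - ticket 5 (Wrong total): agent_id=5 -> matches Iris
All 5 rows appear; 1 has NULL agent.

SQL:
SELECT a.title, b.name AS agent
FROM tickets a
LEFT JOIN agents b ON a.agent_id = b.id

Result:
title         | agent
--------------+------
Off by one    | NULL 
Memory leak   | Dave 
Broken link   | Karen
Crash on save | Mia  
Wrong total   | Iris 


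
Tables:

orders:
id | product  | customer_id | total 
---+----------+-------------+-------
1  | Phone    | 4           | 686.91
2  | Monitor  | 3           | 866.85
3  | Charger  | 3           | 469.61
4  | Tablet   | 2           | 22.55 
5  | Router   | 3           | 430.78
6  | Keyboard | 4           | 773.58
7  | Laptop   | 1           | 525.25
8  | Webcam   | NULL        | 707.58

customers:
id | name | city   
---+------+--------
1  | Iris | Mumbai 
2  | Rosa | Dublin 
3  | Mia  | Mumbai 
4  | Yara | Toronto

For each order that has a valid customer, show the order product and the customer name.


INNER JOIN keeps only orders rows whose customer_id matches an id in customers. Walk through each order:
  - order 1 (Phone): customer_id=4 -> matches Yara
  - order 2 (Monitor): customer_id=3 -> matches Mia
  - order 3 (Charger): customer_id=3 -> matches Mia
  - order 4 (Tablet): customer_id=2 -> matches Rosa
  - order 5 (Router): customer_id=3 -> matches Mia
  - order 6 (Keyboard): customer_id=4 -> matches Yara
  - order 7 (Laptop): customer_id=1 -> matches Iris
  - order 8 (Webcam): customer_id=NULL, no match -> dropped
So 1 of 8 rows is dropped.

SQL:
SELECT a.product, b.name AS customer
FROM orders a
INNER JOIN customers b ON a.customer_id = b.id

Result:
product  | customer
---------+---------
Phone    | Yara    
Monitor  | Mia     
Charger  | Mia     
Tablet   | Rosa    
Router   | Mia     
Keyboard | Yara    
Laptop   | Iris    


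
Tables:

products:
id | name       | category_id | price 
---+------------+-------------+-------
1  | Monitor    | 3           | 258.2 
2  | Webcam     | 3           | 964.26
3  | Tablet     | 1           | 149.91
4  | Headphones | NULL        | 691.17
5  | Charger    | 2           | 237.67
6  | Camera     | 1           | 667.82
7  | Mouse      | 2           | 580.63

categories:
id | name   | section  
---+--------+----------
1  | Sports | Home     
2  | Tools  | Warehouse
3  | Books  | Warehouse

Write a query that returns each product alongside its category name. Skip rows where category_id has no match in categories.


INNER JOIN keeps only products rows whose category_id matches an id in categories. Walk through each product:
  - product 1 (Monitor): category_id=3 -> matches Books
  - product 2 (Webcam): category_id=3 -> matches Books
  - product 3 (Tablet): category_id=1 -> matches Sports
  - product 4 (Headphones): category_id=NULL, no match -> dropped
  - product 5 (Charger): category_id=2 -> matches Tools
  - product 6 (Camera): category_id=1 -> matches Sports
  - product 7 (Mouse): category_id=2 -> matches Tools
So 1 of 7 rows is dropped.

SQL:
SELECT a.name, b.name AS category
FROM products a
INNER JOIN categories b ON a.category_id = b.id

Result:
name    | category
--------+---------
Monitor | Books   
Webcam  | Books   
Tablet  | Sports  
Charger | Tools   
Camera  | Sports  
Mouse   | Tools   


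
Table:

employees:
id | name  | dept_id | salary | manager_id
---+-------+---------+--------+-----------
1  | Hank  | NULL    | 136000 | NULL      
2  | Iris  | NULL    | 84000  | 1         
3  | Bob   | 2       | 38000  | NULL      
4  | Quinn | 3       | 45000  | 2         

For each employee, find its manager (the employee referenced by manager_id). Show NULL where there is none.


This is a self-join: employees is joined to a second copy of itself, matching each row's manager_id to another row's id. Use LEFT JOIN so rows with manager_id=NULL are kept.
  - employee 1 (Hank): manager_id=NULL -> NULL
  - employee 2 (Iris): manager_id=1 -> Hank
  - employee 3 (Bob): manager_id=NULL -> NULL
  - employee 4 (Quinn): manager_id=2 -> Iris

SQL:
SELECT a.name AS item, b.name AS manager
FROM employees a
LEFT JOIN employees b ON a.manager_id = b.id

Result:
item  | manager
------+--------
Hank  | NULL   
Iris  | Hank   
Bob   | NULL   
Quinn | Iris   


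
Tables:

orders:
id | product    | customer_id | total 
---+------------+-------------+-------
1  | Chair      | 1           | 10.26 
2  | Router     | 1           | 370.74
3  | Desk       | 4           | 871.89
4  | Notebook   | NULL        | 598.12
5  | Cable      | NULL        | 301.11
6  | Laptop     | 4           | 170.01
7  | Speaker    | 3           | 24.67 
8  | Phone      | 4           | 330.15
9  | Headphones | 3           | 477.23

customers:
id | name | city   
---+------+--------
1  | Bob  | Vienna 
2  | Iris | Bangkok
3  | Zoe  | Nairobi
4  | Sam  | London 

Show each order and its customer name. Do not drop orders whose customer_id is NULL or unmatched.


LEFT JOIN keeps every row from orders (the left table); where customer_id has no match in customers, the customer columns become NULL. Walk through each order:
  - order 1 (Chair): customer_id=1 -> matches Bob
  - order 2 (Router): customer_id=1 -> matches Bob
  - order 3 (Desk): customer_id=4 -> matches Sam
  - order 4 (Notebook): customer_id=NULL, no match -> kept with NULL
  - order 5 (Cable): customer_id=NULL, no match -> kept with NULL
  - order 6 (Laptop): customer_id=4 -> matches Sam
  - order 7 (Speaker): customer_id=3 -> matches Zoe
  - order 8 (Phone): customer_id=4 -> matches Sam
  - order 9 (Headphones): customer_id=3 -> matches Zoe
All 9 rows appear; 2 have NULL customer.

SQL:
SELECT a.product, b.name AS customer
FROM orders a
LEFT JOIN customers b ON a.customer_id = b.id

Result:
product    | customer
-----------+---------
Chair      | Bob     
Router     | Bob     
Desk       | Sam     
Notebook   | NULL    
Cable      | NULL    
Laptop     | Sam     
Speaker    | Zoe     
Phone      | Sam     
Headphones | Zoe     


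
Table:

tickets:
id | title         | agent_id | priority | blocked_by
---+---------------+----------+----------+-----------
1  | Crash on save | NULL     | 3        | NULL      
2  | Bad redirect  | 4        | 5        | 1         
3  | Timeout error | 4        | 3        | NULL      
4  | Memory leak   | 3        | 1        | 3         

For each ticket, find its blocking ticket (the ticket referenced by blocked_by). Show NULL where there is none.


This is a self-join: tickets is joined to a second copy of itself, matching each row's blocked_by to another row's id. Use LEFT JOIN so rows with blocked_by=NULL are kept.
  - ticket 1 (Crash on save): blocked_by=NULL -> NULL
  - ticket 2 (Bad redirect): blocked_by=1 -> Crash on save
  - ticket 3 (Timeout error): blocked_by=NULL -> NULL
  - ticket 4 (Memory leak): blocked_by=3 -> Timeout error

SQL:
SELECT a.title AS item, b.title AS blocked_by
FROM tickets a
LEFT JOIN tickets b ON a.blocked_by = b.id

Result:
item          | blocked_by   
--------------+--------------
Crash on save | NULL         
Bad redirect  | Crash on save
Timeout error | NULL         
Memory leak   | Timeout error


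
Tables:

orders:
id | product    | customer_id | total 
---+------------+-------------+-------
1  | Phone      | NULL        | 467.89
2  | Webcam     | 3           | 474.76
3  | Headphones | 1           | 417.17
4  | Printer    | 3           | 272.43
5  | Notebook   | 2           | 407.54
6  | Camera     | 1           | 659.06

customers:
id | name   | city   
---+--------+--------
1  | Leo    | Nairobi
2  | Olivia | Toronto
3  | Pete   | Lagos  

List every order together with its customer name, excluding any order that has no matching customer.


INNER JOIN keeps only orders rows whose customer_id matches an id in customers. Walk through each order:
  - order 1 (Phone): customer_id=NULL, no match -> dropped
  - order 2 (Webcam): customer_id=3 -> matches Pete
  - order 3 (Headphones): customer_id=1 -> matches Leo
  - order 4 (Printer): customer_id=3 -> matches Pete
  - order 5 (Notebook): customer_id=2 -> matches Olivia
  - order 6 (Camera): customer_id=1 -> matches Leo
So 1 of 6 rows is dropped.

SQL:
SELECT a.product, b.name AS customer
FROM orders a
INNER JOIN customers b ON a.customer_id = b.id

Result:
product    | customer
-----------+---------
Webcam     | Pete    
Headphones | Leo     
Printer    | Pete    
Notebook   | Olivia  
Camera     | Leo     


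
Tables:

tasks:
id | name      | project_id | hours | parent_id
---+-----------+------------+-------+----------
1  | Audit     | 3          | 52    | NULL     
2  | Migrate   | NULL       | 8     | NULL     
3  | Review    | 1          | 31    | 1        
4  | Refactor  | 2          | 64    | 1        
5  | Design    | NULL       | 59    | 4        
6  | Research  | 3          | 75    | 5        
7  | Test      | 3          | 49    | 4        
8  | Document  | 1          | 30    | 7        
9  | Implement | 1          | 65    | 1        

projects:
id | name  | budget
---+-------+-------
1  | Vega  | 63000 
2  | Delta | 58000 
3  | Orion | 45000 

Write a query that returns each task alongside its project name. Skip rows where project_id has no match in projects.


INNER JOIN keeps only tasks rows whose project_id matches an id in projects. Walk through each task:
  - task 1 (Audit): project_id=3 -> matches Orion
  - task 2 (Migrate): project_id=NULL, no match -> dropped
  - task 3 (Review): project_id=1 -> matches Vega
  - task 4 (Refactor): project_id=2 -> matches Delta
  - task 5 (Design): project_id=NULL, no match -> dropped
  - task 6 (Research): project_id=3 -> matches Orion
  - task 7 (Test): project_id=3 -> matches Orion
  - task 8 (Document): project_id=1 -> matches Vega
  - task 9 (Implement): project_id=1 -> matches Vega
So 2 of 9 rows are dropped.

SQL:
SELECT a.name, b.name AS project
FROM tasks a
INNER JOIN projects b ON a.project_id = b.id

Result:
name      | project
----------+--------
Audit     | Orion  
Review    | Vega   
Refactor  | Delta  
Research  | Orion  
Test      | Orion  
Document  | Vega   
Implement | Vega   


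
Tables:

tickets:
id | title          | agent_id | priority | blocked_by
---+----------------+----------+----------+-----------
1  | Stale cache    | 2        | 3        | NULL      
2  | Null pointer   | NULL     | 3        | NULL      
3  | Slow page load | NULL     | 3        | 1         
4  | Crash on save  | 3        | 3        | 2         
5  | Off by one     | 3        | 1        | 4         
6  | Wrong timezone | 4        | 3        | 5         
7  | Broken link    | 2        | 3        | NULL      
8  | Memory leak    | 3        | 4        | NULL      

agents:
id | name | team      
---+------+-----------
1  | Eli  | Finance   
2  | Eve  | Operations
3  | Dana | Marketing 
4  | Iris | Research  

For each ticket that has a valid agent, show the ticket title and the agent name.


INNER JOIN keeps only tickets rows whose agent_id matches an id in agents. Walk through each ticket:
  - ticket 1 (Stale cache): agent_id=2 -> matches Eve
  - ticket 2 (Null pointer): agent_id=NULL, no match -> dropped
  - ticket 3 (Slow page load): agent_id=NULL, no match -> dropped
  - ticket 4 (Crash on save): agent_id=3 -> matches Dana
  - ticket 5 (Off by one): agent_id=3 -> matches Dana
  - ticket 6 (Wrong timezone): agent_id=4 -> matches Iris
  - ticket 7 (Broken link): agent_id=2 -> matches Eve
  - ticket 8 (Memory leak): agent_id=3 -> matches Dana
So 2 of 8 rows are dropped.

SQL:
SELECT a.title, b.name AS agent
FROM tickets a
INNER JOIN agents b ON a.agent_id = b.id

Result:
title          | agent
---------------+------
Stale cache    | Eve  
Crash on save  | Dana 
Off by one     | Dana 
Wrong timezone | Iris 
Broken link    | Eve  
Memory leak    | Dana 


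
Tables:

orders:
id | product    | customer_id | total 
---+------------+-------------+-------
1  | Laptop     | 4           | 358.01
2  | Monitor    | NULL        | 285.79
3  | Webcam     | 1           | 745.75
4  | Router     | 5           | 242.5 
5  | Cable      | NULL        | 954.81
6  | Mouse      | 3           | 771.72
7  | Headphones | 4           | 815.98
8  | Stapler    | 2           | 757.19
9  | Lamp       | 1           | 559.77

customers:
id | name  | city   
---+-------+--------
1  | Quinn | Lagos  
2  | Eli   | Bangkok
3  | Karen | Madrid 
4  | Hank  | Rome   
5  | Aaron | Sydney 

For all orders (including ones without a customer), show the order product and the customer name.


LEFT JOIN keeps every row from orders (the left table); where customer_id has no match in customers, the customer columns become NULL. Walk through each order:
  - order 1 (Laptop): customer_id=4 -> matches Hank
  - order 2 (Monitor): customer_id=NULL, no match -> kept with NULL
  - order 3 (Webcam): customer_id=1 -> matches Quinn
  - order 4 (Router): customer_id=5 -> matches Aaron
  - order 5 (Cable): customer_id=NULL, no match -> kept with NULL
  - order 6 (Mouse): customer_id=3 -> matches Karen
  - order 7 (Headphones): customer_id=4 -> matches Hank
  - order 8 (Stapler): customer_id=2 -> matches Eli
  - order 9 (Lamp): customer_id=1 -> matches Quinn
All 9 rows appear; 2 have NULL customer.

SQL:
SELECT a.product, b.name AS customer
FROM orders a
LEFT JOIN customers b ON a.customer_id = b.id

Result:
product    | customer
-----------+---------
Laptop     | Hank    
Monitor    | NULL    
Webcam     | Quinn   
Router     | Aaron   
Cable      | NULL    
Mouse      | Karen   
Headphones | Hank    
Stapler    | Eli     
Lamp       | Quinn   


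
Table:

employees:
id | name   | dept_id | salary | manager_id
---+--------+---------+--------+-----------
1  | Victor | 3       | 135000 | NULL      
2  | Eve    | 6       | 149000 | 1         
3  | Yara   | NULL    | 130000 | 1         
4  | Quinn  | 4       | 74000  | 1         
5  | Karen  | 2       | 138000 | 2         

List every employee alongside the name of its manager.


This is a self-join: employees is joined to a second copy of itself, matching each row's manager_id to another row's id. Use LEFT JOIN so rows with manager_id=NULL are kept.
  - employee 1 (Victor): manager_id=NULL -> NULL
  - employee 2 (Eve): manager_id=1 -> Victor
  - employee 3 (Yara): manager_id=1 -> Victor
  - employee 4 (Quinn): manager_id=1 -> Victor
  - employee 5 (Karen): manager_id=2 -> Eve

SQL:
SELECT a.name AS item, b.name AS manager
FROM employees a
LEFT JOIN employees b ON a.manager_id = b.id

Result:
item   | manager
-------+--------
Victor | NULL   
Eve    | Victor 
Yara   | Victor 
Quinn  | Victor 
Karen  | Eve    


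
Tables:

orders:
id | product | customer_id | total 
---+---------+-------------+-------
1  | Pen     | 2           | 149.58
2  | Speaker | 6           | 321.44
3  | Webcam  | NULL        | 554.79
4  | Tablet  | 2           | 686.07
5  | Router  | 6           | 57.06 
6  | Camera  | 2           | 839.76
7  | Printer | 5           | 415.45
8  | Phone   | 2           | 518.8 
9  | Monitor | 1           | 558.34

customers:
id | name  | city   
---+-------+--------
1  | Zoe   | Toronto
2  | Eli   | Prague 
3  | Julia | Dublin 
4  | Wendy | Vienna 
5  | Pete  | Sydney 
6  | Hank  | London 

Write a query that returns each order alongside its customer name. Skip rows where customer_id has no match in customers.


INNER JOIN keeps only orders rows whose customer_id matches an id in customers. Walk through each order:
  - order 1 (Pen): customer_id=2 -> matches Eli
  - order 2 (Speaker): customer_id=6 -> matches Hank
  - order 3 (Webcam): customer_id=NULL, no match -> dropped
  - order 4 (Tablet): customer_id=2 -> matches Eli
  - order 5 (Router): customer_id=6 -> matches Hank
  - order 6 (Camera): customer_id=2 -> matches Eli
  - order 7 (Printer): customer_id=5 -> matches Pete
  - order 8 (Phone): customer_id=2 -> matches Eli
  - order 9 (Monitor): customer_id=1 -> matches Zoe
So 1 of 9 rows is dropped.

SQL:
SELECT a.product, b.name AS customer
FROM orders a
INNER JOIN customers b ON a.customer_id = b.id

Result:
product | customer
--------+---------
Pen     | Eli     
Speaker | Hank    
Tablet  | Eli     
Router  | Hank    
Camera  | Eli     
Printer | Pete    
Phone   | Eli     
Monitor | Zoe     


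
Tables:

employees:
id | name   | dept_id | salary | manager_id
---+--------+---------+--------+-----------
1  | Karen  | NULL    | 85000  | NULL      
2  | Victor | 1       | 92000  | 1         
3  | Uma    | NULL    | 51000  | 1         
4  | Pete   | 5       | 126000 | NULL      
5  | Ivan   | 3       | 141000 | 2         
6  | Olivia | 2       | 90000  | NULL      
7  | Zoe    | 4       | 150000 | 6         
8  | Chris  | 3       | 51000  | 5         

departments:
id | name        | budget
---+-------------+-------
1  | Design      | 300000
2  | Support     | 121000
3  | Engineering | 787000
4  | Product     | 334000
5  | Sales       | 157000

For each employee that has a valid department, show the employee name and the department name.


INNER JOIN keeps only employees rows whose dept_id matches an id in departments. Walk through each employee:
  - employee 1 (Karen): dept_id=NULL, no match -> dropped
  - employee 2 (Victor): dept_id=1 -> matches Design
  - employee 3 (Uma): dept_id=NULL, no match -> dropped
  - employee 4 (Pete): dept_id=5 -> matches Sales
  - employee 5 (Ivan): dept_id=3 -> matches Engineering
  - employee 6 (Olivia): dept_id=2 -> matches Support
  - employee 7 (Zoe): dept_id=4 -> matches Product
  - employee 8 (Chris): dept_id=3 -> matches Engineering
So 2 of 8 rows are dropped.

SQL:
SELECT a.name, b.name AS department
FROM employees a
INNER JOIN departments b ON a.dept_id = b.id

Result:
name   | department 
-------+------------
Victor | Design     
Pete   | Sales      
Ivan   | Engineering
Olivia | Support    
Zoe    | Product    
Chris  | Engineering


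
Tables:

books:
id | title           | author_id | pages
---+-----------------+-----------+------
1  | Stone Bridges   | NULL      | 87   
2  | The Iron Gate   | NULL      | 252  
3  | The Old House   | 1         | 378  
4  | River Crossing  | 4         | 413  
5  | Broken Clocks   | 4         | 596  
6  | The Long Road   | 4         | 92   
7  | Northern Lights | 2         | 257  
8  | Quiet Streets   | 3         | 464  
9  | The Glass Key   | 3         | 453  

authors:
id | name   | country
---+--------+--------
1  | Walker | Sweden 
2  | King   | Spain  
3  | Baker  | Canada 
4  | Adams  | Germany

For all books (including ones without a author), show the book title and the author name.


LEFT JOIN keeps every row from books (the left table); where author_id has no match in authors, the author columns become NULL. Walk through each book:
  - book 1 (Stone Bridges): author_id=NULL, no match -> kept with NULL
  - book 2 (The Iron Gate): author_id=NULL, no match -> kept with NULL
  - book 3 (The Old House): author_id=1 -> matches Walker
  - book 4 (River Crossing): author_id=4 -> matches Adams
  - book 5 (Broken Clocks): author_id=4 -> matches Adams
  - book 6 (The Long Road): author_id=4 -> matches Adams
  - book 7 (Northern Lights): author_id=2 -> matches King
  - book 8 (Quiet Streets): author_id=3 -> matches Baker
  - book 9 (The Glass Key): author_id=3 -> matches Baker
All 9 rows appear; 2 have NULL author.

SQL:
SELECT a.title, b.name AS author
FROM books a
LEFT JOIN authors b ON a.author_id = b.id

Result:
title           | author
----------------+-------
Stone Bridges   | NULL  
The Iron Gate   | NULL  
The Old House   | Walker
River Crossing  | Adams 
Broken Clocks   | Adams 
The Long Road   | Adams 
Northern Lights | King  
Quiet Streets   | Baker 
The Glass Key   | Baker 


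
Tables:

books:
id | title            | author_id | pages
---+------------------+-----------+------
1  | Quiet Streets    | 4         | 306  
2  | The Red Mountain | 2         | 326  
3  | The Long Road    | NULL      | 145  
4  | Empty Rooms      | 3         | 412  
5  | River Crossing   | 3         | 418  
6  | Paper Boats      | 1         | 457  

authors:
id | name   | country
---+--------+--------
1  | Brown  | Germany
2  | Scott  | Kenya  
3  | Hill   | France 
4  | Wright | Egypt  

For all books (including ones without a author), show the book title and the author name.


LEFT JOIN keeps every row from books (the left table); where author_id has no match in authors, the author columns become NULL. Walk through each book:
  - book 1 (Quiet Streets): author_id=4 -> matches Wright
  - book 2 (The Red Mountain): author_id=2 -> matches Scott
  - book 3 (The Long Road): author_id=NULL, no match -> kept with NULL
  - book 4 (Empty Rooms): author_id=3 -> matches Hill
  - book 5 (River Crossing): author_id=3 -> matches Hill
  - book 6 (Paper Boats): author_id=1 -> matches Brown
All 6 rows appear; 1 has NULL author.

SQL:
SELECT a.title, b.name AS author
FROM books a
LEFT JOIN authors b ON a.author_id = b.id

Result:
title            | author
-----------------+-------
Quiet Streets    | Wright
The Red Mountain | Scott 
The Long Road    | NULL  
Empty Rooms      | Hill  
River Crossing   | Hill  
Paper Boats      | Brown 
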